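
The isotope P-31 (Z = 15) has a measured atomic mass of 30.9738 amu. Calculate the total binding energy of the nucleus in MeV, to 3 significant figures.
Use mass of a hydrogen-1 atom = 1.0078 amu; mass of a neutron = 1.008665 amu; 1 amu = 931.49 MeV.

With 15 protons and 16 neutrons (A = 31):
Σm = 15·m(¹H) + 16·m_n = 15.1170 + 16.138640 = 31.255640 amu
The mass defect is 31.255640 − 30.9738 = 0.281840 amu.
Binding energy = Δm·c² = 0.281840 × 931.49 MeV/amu = 262.531 MeV

263 MeV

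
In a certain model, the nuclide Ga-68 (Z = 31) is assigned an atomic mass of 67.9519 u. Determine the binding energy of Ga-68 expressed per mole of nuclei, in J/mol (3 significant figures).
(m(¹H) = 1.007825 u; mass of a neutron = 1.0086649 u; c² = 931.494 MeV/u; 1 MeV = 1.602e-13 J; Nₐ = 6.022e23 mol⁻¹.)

5.49e+13 J/mol

With 31 protons and 37 neutrons (A = 68):
Σm = 31·m(¹H) + 37·m_n = 31.242575 + 37.3206013 = 68.5631763 u
Mass defect Δm = 68.5631763 − 67.9519 = 0.6112763 u
Binding energy = Δm·c² = 0.6112763 × 931.494 MeV/u = 569.400 MeV
Per nucleus in joules: 569.400 MeV × 1.602e-13 J/MeV = 9.1218e-11 J
Per mole: 9.1218e-11 J × 6.022e23 mol⁻¹ = 5.4931e+13 J/mol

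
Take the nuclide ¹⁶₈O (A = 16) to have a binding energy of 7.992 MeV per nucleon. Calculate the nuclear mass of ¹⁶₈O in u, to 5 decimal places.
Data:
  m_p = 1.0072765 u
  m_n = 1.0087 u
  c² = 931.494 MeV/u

15.99054 u

Total binding energy = 16 × 7.992 = 127.872 MeV
Mass defect = 127.872 MeV / (931.494 MeV/u) = 0.1372762 u
Constituent mass = 8(1.0072765) + 8(1.0087) = 16.1278120 u
Nuclear mass = 16.1278120 − 0.1372762 = 15.9905358 u ≈ 15.99054 u (to 5 decimal places)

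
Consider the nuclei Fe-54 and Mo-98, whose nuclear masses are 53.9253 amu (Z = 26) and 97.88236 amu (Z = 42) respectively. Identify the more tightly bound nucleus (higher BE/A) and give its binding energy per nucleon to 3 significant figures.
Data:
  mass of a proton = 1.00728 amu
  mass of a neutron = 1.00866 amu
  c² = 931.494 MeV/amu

Fe-54: Σm = 26(1.00728) + 28(1.00866) = 54.43176 amu; Δm = 0.50646 amu; E_B = 471.76 MeV; E_B/A = 8.736 MeV
Mo-98: Σm = 42(1.00728) + 56(1.00866) = 98.79072 amu; Δm = 0.90836 amu; E_B = 846.13 MeV; E_B/A = 8.634 MeV
Fe-54 has the higher binding energy per nucleon, so it is the more tightly bound nucleus.

Fe-54; 8.74 MeV/nucleon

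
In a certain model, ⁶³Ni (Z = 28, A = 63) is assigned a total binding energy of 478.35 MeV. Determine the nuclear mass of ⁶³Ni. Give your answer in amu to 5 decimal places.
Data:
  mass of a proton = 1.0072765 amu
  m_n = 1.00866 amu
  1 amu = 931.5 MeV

62.99332 amu

Mass defect = 478.35 MeV / (931.5 MeV/amu) = 0.5135266 amu
Constituent mass = 28(1.0072765) + 35(1.00866) = 63.5068420 amu
Nuclear mass = 63.5068420 − 0.5135266 = 62.9933154 amu ≈ 62.99332 amu (to 5 decimal places)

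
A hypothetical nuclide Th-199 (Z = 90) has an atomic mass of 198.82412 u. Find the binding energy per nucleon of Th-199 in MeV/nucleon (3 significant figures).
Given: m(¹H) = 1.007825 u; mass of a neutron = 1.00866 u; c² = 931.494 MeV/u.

The nucleus contains 90 protons and 199 − 90 = 109 neutrons.
Total constituent mass: 90 × 1.007825 + 109 × 1.00866 = 200.648190 u
The mass defect is 200.648190 − 198.82412 = 1.824070 u.
Binding energy = Δm·c² = 1.824070 × 931.494 MeV/u = 1699.11 MeV
Dividing by A = 199 gives 8.538 MeV per nucleon.

8.54 MeV/nucleon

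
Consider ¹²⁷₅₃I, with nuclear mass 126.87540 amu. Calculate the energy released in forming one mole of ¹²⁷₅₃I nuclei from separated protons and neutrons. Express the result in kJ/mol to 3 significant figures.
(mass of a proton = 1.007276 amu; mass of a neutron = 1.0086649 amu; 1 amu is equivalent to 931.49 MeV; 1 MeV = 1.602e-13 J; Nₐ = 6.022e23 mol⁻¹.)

1.03e+11 kJ/mol

Σm = 53·m_p + 74·m_n = 53.385628 + 74.6412026 = 128.0268306 amu
Δm = 128.0268306 − 126.87540 = 1.1514306 amu
E_B = 1.1514306 × 931.49 = 1072.55 MeV
Per nucleus in joules: 1072.55 MeV × 1.602e-13 J/MeV = 1.7182e-10 J
Per mole: 1.7182e-10 J × 6.022e23 mol⁻¹ = 1.0347e+14 J/mol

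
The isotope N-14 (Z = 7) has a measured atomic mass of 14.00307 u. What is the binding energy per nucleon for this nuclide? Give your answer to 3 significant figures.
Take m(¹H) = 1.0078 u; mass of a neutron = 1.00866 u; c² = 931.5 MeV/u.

7.46 MeV/nucleon

Z = 7, so N = A − Z = 14 − 7 = 7.
Σm = 7·m(¹H) + 7·m_n = 7.0546 + 7.06062 = 14.11522 u
Mass defect Δm = 14.11522 − 14.00307 = 0.11215 u
E_B = 0.11215 × 931.5 = 104.468 MeV
Per nucleon: 104.468 / 14 = 7.462 MeV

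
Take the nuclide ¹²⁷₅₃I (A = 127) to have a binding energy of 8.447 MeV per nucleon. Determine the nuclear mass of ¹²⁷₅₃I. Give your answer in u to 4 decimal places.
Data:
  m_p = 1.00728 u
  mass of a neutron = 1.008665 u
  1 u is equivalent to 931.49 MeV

126.8754 u

Total binding energy = 127 × 8.447 = 1072.769 MeV
Mass defect = 1072.769 MeV / (931.49 MeV/u) = 1.151670 u
Constituent mass = 53(1.00728) + 74(1.008665) = 128.027050 u
Nuclear mass = 128.027050 − 1.151670 = 126.875380 u ≈ 126.8754 u (to 4 decimal places)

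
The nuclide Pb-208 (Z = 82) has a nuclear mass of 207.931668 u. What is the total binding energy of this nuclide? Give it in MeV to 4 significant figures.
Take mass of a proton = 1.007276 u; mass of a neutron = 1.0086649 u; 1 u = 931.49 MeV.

1636 MeV

With 82 protons and 126 neutrons (A = 208):
Mass of separated nucleons = 82(1.007276) + 126(1.0086649) = 82.596632 + 127.0917774 = 209.6884094 u
Mass defect Δm = 209.6884094 − 207.931668 = 1.7567414 u
E_B = 1.7567414 × 931.49 = 1636.39 MeV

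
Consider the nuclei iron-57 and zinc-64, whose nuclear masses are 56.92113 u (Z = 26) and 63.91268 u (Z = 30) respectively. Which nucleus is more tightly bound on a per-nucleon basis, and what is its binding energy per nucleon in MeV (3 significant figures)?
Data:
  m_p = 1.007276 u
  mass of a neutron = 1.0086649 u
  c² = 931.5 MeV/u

iron-57; 8.77 MeV/nucleon

iron-57: Σm = 26(1.007276) + 31(1.0086649) = 57.4577879 u; Δm = 0.5366579 u; E_B = 499.90 MeV; E_B/A = 8.770 MeV
zinc-64: Σm = 30(1.007276) + 34(1.0086649) = 64.5128866 u; Δm = 0.6002066 u; E_B = 559.09 MeV; E_B/A = 8.736 MeV
iron-57 has the higher binding energy per nucleon, so it is the more tightly bound nucleus.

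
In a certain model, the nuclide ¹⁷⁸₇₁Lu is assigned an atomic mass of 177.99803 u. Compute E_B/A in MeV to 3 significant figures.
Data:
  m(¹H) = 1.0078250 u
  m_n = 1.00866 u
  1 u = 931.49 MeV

With 71 protons and 107 neutrons (A = 178):
Total constituent mass: 71 × 1.0078250 + 107 × 1.00866 = 179.4821950 u
Mass defect Δm = 179.4821950 − 177.99803 = 1.4841650 u
Converting to energy: 1.4841650 u × 931.49 MeV/u = 1382.48 MeV
Dividing by A = 178 gives 7.767 MeV per nucleon.

7.77 MeV/nucleon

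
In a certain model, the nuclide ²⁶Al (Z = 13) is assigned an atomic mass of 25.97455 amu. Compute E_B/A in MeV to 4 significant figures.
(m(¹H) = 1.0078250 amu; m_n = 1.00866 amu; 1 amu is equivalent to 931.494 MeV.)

8.590 MeV/nucleon

Z = 13, so N = A − Z = 26 − 13 = 13.
Σm = 13·m(¹H) + 13·m_n = 13.1017250 + 13.11258 = 26.2143050 amu
The mass defect is 26.2143050 − 25.97455 = 0.2397550 amu.
Binding energy = Δm·c² = 0.2397550 × 931.494 MeV/amu = 223.330 MeV
Dividing by A = 26 gives 8.590 MeV per nucleon.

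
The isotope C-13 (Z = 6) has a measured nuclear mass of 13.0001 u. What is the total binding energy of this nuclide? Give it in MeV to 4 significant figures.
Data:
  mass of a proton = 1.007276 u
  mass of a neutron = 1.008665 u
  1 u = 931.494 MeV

Mass of separated nucleons = 6(1.007276) + 7(1.008665) = 6.043656 + 7.060655 = 13.104311 u
Δm = 13.104311 − 13.0001 = 0.104211 u
Converting to energy: 0.104211 u × 931.494 MeV/u = 97.0719 MeV

97.07 MeV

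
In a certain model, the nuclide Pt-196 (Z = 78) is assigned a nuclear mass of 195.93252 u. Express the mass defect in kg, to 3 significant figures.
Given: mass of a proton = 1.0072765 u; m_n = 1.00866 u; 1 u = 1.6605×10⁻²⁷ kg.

Z = 78, so N = A − Z = 196 − 78 = 118.
Mass of separated nucleons = 78(1.0072765) + 118(1.00866) = 78.5675670 + 119.02188 = 197.5894470 u
Δm = 197.5894470 − 195.93252 = 1.6569270 u
In SI units: 1.6569270 u × 1.6605×10⁻²⁷ kg/u = 2.7513e-27 kg

2.75e-27 kg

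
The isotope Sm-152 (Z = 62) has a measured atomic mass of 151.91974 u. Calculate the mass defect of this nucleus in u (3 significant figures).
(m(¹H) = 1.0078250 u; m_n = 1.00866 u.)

Z = 62, so N = A − Z = 152 − 62 = 90.
Total constituent mass: 62 × 1.0078250 + 90 × 1.00866 = 153.2645500 u
Δm = 153.2645500 − 151.91974 = 1.3448100 u

1.34 u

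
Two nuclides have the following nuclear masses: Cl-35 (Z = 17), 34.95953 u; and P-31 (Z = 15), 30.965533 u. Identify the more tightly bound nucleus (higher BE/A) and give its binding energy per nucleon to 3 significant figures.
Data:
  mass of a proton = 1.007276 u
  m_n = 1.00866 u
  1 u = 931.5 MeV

Cl-35: Σm = 17(1.007276) + 18(1.00866) = 35.279572 u; Δm = 0.320042 u; E_B = 298.12 MeV; E_B/A = 8.518 MeV
P-31: Σm = 15(1.007276) + 16(1.00866) = 31.247700 u; Δm = 0.282167 u; E_B = 262.84 MeV; E_B/A = 8.479 MeV
Cl-35 has the higher binding energy per nucleon, so it is the more tightly bound nucleus.

Cl-35; 8.52 MeV/nucleon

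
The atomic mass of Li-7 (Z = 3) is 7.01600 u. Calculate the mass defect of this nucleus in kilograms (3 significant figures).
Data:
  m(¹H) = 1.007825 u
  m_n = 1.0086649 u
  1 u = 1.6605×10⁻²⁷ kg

7.00e-29 kg

The nucleus contains 3 protons and 7 − 3 = 4 neutrons.
Σm = 3·m(¹H) + 4·m_n = 3.023475 + 4.0346596 = 7.0581346 u
Mass defect Δm = 7.0581346 − 7.01600 = 0.0421346 u
In SI units: 0.0421346 u × 1.6605×10⁻²⁷ kg/u = 6.9965e-29 kg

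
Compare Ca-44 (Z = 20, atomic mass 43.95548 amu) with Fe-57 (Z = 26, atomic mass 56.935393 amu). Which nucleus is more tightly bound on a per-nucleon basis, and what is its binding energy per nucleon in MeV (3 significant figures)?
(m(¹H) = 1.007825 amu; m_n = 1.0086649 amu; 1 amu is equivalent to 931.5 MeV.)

Fe-57; 8.77 MeV/nucleon

Ca-44: Σm = 20(1.007825) + 24(1.0086649) = 44.3644576 amu; Δm = 0.4089776 amu; E_B = 380.96 MeV; E_B/A = 8.658 MeV
Fe-57: Σm = 26(1.007825) + 31(1.0086649) = 57.4720619 amu; Δm = 0.5366689 amu; E_B = 499.91 MeV; E_B/A = 8.770 MeV
Fe-57 has the higher binding energy per nucleon, so it is the more tightly bound nucleus.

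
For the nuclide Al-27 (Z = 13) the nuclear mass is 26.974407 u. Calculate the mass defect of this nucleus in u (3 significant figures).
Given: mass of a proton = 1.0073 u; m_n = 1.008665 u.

0.242 u

The nucleus contains 13 protons and 27 − 13 = 14 neutrons.
Mass of separated nucleons = 13(1.0073) + 14(1.008665) = 13.0949 + 14.121310 = 27.216210 u
Mass defect Δm = 27.216210 − 26.974407 = 0.241803 u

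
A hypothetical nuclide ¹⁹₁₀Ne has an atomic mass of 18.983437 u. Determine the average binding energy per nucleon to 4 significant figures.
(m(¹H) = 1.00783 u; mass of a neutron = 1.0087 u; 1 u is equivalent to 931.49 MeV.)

8.489 MeV/nucleon

Mass of separated nucleons = 10(1.00783) + 9(1.0087) = 10.07830 + 9.0783 = 19.15660 u
The mass defect is 19.15660 − 18.983437 = 0.173163 u.
E_B = 0.173163 × 931.49 = 161.300 MeV
Dividing by A = 19 gives 8.489 MeV per nucleon.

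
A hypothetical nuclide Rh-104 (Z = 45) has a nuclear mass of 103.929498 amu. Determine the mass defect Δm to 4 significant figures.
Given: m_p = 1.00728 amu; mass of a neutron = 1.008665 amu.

Σm = 45·m_p + 59·m_n = 45.32760 + 59.511235 = 104.838835 amu
Mass defect Δm = 104.838835 − 103.929498 = 0.909337 amu

0.9093 amu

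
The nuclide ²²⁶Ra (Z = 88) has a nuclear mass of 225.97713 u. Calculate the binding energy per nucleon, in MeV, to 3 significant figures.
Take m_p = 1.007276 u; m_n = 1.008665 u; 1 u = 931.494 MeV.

The nucleus contains 88 protons and 226 − 88 = 138 neutrons.
Total constituent mass: 88 × 1.007276 + 138 × 1.008665 = 227.836058 u
Δm = 227.836058 − 225.97713 = 1.858928 u
Binding energy = Δm·c² = 1.858928 × 931.494 MeV/u = 1731.58 MeV
Per nucleon: 1731.58 / 226 = 7.662 MeV

7.66 MeV/nucleon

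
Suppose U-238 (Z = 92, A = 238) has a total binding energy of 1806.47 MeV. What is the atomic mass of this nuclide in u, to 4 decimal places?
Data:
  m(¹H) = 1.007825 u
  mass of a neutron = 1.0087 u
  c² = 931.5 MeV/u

Mass defect = 1806.47 MeV / (931.5 MeV/u) = 1.939313 u
Constituent mass = 92(1.007825) + 146(1.0087) = 239.990100 u
Atomic mass = 239.990100 − 1.939313 = 238.050787 u ≈ 238.0508 u (to 4 decimal places)

238.0508 u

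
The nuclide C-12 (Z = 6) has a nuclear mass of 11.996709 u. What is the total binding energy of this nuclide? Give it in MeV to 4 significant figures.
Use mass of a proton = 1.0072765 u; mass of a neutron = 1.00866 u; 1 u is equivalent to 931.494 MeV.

With 6 protons and 6 neutrons (A = 12):
Σm = 6·m_p + 6·m_n = 6.0436590 + 6.05196 = 12.0956190 u
The mass defect is 12.0956190 − 11.996709 = 0.0989100 u.
Converting to energy: 0.0989100 u × 931.494 MeV/u = 92.1341 MeV

92.13 MeV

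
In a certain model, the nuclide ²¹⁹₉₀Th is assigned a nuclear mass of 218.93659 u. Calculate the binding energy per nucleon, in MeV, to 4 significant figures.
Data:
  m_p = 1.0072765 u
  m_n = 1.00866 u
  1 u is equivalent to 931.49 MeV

With 90 protons and 129 neutrons (A = 219):
Total constituent mass: 90 × 1.0072765 + 129 × 1.00866 = 220.7720250 u
The mass defect is 220.7720250 − 218.93659 = 1.8354350 u.
E_B = 1.8354350 × 931.49 = 1709.69 MeV
Per nucleon: 1709.69 / 219 = 7.807 MeV

7.807 MeV/nucleon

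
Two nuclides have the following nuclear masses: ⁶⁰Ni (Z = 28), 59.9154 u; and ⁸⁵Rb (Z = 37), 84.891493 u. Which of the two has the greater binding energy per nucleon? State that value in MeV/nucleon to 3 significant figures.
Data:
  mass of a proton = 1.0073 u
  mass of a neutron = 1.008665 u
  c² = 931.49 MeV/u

⁶⁰Ni: Σm = 28(1.0073) + 32(1.008665) = 60.481680 u; Δm = 0.566280 u; E_B = 527.48 MeV; E_B/A = 8.791 MeV
⁸⁵Rb: Σm = 37(1.0073) + 48(1.008665) = 85.686020 u; Δm = 0.794527 u; E_B = 740.09 MeV; E_B/A = 8.707 MeV
⁶⁰Ni has the higher binding energy per nucleon, so it is the more tightly bound nucleus.

⁶⁰Ni; 8.79 MeV/nucleon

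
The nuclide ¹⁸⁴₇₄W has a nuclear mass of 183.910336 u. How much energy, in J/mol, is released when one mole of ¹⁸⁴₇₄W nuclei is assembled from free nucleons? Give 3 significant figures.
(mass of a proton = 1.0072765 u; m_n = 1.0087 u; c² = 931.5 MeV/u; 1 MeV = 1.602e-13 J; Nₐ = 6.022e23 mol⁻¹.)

Σm = 74·m_p + 110·m_n = 74.5384610 + 110.9570 = 185.4954610 u
Mass defect Δm = 185.4954610 − 183.910336 = 1.5851250 u
E_B = 1.5851250 × 931.5 = 1476.54 MeV
Per nucleus in joules: 1476.54 MeV × 1.602e-13 J/MeV = 2.3654e-10 J
Per mole: 2.3654e-10 J × 6.022e23 mol⁻¹ = 1.4244e+14 J/mol

1.42e+14 J/mol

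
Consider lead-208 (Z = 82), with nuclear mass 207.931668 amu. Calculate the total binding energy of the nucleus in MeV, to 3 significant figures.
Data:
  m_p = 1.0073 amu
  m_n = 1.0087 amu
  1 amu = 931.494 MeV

1640 MeV

The nucleus contains 82 protons and 208 − 82 = 126 neutrons.
Total constituent mass: 82 × 1.0073 + 126 × 1.0087 = 209.6948 amu
Mass defect Δm = 209.6948 − 207.931668 = 1.763132 amu
E_B = 1.763132 × 931.494 = 1642.35 MeV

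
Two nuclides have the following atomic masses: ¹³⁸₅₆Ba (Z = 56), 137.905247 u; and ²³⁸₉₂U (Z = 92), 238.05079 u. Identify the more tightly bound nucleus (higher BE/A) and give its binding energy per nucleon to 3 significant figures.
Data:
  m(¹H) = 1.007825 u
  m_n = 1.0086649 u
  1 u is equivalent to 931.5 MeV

¹³⁸₅₆Ba; 8.39 MeV/nucleon

¹³⁸₅₆Ba: Σm = 56(1.007825) + 82(1.0086649) = 139.1487218 u; Δm = 1.2434748 u; E_B = 1158.3 MeV; E_B/A = 8.393 MeV
²³⁸₉₂U: Σm = 92(1.007825) + 146(1.0086649) = 239.9849754 u; Δm = 1.9341854 u; E_B = 1801.7 MeV; E_B/A = 7.570 MeV
¹³⁸₅₆Ba has the higher binding energy per nucleon, so it is the more tightly bound nucleus.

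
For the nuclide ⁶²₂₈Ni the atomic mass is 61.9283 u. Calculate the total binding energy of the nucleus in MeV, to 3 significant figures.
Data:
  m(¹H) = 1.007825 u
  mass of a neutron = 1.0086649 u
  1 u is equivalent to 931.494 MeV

545 MeV

With 28 protons and 34 neutrons (A = 62):
Mass of separated nucleons = 28(1.007825) + 34(1.0086649) = 28.219100 + 34.2946066 = 62.5137066 u
The mass defect is 62.5137066 − 61.9283 = 0.5854066 u.
Binding energy = Δm·c² = 0.5854066 × 931.494 MeV/u = 545.303 MeV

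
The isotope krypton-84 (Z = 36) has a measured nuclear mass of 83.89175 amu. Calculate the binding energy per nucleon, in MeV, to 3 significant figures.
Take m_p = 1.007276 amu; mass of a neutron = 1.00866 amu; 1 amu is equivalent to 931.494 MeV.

8.71 MeV/nucleon

Σm = 36·m_p + 48·m_n = 36.261936 + 48.41568 = 84.677616 amu
The mass defect is 84.677616 − 83.89175 = 0.785866 amu.
Binding energy = Δm·c² = 0.785866 × 931.494 MeV/amu = 732.029 MeV
Per nucleon: 732.029 / 84 = 8.7146 MeV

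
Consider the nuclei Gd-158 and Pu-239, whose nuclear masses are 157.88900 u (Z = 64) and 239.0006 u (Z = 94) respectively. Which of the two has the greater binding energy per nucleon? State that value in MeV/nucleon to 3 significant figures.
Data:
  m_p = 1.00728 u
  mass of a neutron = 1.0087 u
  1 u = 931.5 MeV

Gd-158: Σm = 64(1.00728) + 94(1.0087) = 159.28372 u; Δm = 1.39472 u; E_B = 1299.2 MeV; E_B/A = 8.223 MeV
Pu-239: Σm = 94(1.00728) + 145(1.0087) = 240.94582 u; Δm = 1.94522 u; E_B = 1811.97 MeV; E_B/A = 7.581 MeV
Gd-158 has the higher binding energy per nucleon, so it is the more tightly bound nucleus.

Gd-158; 8.22 MeV/nucleon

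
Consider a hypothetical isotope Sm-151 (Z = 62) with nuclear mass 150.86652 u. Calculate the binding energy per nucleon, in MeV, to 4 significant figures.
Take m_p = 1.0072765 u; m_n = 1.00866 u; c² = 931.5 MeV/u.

8.361 MeV/nucleon

Total constituent mass: 62 × 1.0072765 + 89 × 1.00866 = 152.2218830 u
The mass defect is 152.2218830 − 150.86652 = 1.3553630 u.
E_B = 1.3553630 × 931.5 = 1262.52 MeV
BE/A = 1262.52 MeV / 151 = 8.361 MeV/nucleon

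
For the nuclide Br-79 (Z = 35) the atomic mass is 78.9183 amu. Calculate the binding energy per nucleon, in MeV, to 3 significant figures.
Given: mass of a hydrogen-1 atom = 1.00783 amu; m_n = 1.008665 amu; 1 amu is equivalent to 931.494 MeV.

8.69 MeV/nucleon

Mass of separated nucleons = 35(1.00783) + 44(1.008665) = 35.27405 + 44.381260 = 79.655310 amu
The mass defect is 79.655310 − 78.9183 = 0.737010 amu.
Converting to energy: 0.737010 amu × 931.494 MeV/amu = 686.520 MeV
Per nucleon: 686.520 / 79 = 8.690 MeV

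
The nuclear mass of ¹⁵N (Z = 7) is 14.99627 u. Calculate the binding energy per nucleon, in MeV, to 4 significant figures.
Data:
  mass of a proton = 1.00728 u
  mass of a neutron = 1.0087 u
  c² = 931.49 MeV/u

Z = 7, so N = A − Z = 15 − 7 = 8.
Mass of separated nucleons = 7(1.00728) + 8(1.0087) = 7.05096 + 8.0696 = 15.12056 u
Δm = 15.12056 − 14.99627 = 0.12429 u
Binding energy = Δm·c² = 0.12429 × 931.49 MeV/u = 115.775 MeV
Per nucleon: 115.775 / 15 = 7.718 MeV

7.718 MeV/nucleon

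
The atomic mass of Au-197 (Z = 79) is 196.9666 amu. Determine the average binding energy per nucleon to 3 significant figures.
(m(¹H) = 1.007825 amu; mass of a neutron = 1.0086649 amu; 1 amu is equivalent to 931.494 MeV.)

The nucleus contains 79 protons and 197 − 79 = 118 neutrons.
Total constituent mass: 79 × 1.007825 + 118 × 1.0086649 = 198.6406332 amu
The mass defect is 198.6406332 − 196.9666 = 1.6740332 amu.
Binding energy = Δm·c² = 1.6740332 × 931.494 MeV/amu = 1559.35 MeV
BE/A = 1559.35 MeV / 197 = 7.915 MeV/nucleon

7.92 MeV/nucleon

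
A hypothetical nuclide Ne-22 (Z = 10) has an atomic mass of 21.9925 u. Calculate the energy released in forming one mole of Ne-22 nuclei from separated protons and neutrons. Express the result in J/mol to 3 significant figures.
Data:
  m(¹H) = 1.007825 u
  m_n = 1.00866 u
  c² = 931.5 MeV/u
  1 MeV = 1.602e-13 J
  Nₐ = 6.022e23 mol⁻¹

Z = 10, so N = A − Z = 22 − 10 = 12.
Mass of separated nucleons = 10(1.007825) + 12(1.00866) = 10.078250 + 12.10392 = 22.182170 u
The mass defect is 22.182170 − 21.9925 = 0.189670 u.
E_B = 0.189670 × 931.5 = 176.678 MeV
Per nucleus in joules: 176.678 MeV × 1.602e-13 J/MeV = 2.8304e-11 J
Per mole: 2.8304e-11 J × 6.022e23 mol⁻¹ = 1.7045e+13 J/mol

1.70e+13 J/mol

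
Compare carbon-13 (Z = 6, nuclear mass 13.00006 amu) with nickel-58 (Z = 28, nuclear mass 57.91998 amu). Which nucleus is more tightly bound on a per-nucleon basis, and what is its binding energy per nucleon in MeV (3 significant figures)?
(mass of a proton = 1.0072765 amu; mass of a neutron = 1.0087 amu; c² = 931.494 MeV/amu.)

nickel-58; 8.75 MeV/nucleon

carbon-13: Σm = 6(1.0072765) + 7(1.0087) = 13.1045590 amu; Δm = 0.1044990 amu; E_B = 97.340 MeV; E_B/A = 7.488 MeV
nickel-58: Σm = 28(1.0072765) + 30(1.0087) = 58.4647420 amu; Δm = 0.5447620 amu; E_B = 507.44 MeV; E_B/A = 8.749 MeV
nickel-58 has the higher binding energy per nucleon, so it is the more tightly bound nucleus.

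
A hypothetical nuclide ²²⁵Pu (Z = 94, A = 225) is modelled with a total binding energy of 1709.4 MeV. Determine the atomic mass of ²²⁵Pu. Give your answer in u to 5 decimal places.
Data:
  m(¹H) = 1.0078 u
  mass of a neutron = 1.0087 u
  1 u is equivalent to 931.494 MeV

225.03778 u

Mass defect = 1709.4 MeV / (931.494 MeV/u) = 1.8351165 u
Constituent mass = 94(1.0078) + 131(1.0087) = 226.8729 u
Atomic mass = 226.8729 − 1.8351165 = 225.0377835 u ≈ 225.03778 u (to 5 decimal places)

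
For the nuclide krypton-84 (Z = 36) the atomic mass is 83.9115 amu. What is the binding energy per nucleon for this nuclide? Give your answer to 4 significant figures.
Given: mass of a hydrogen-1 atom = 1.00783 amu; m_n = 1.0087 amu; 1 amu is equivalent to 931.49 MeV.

Z = 36, so N = A − Z = 84 − 36 = 48.
Σm = 36·m(¹H) + 48·m_n = 36.28188 + 48.4176 = 84.69948 amu
The mass defect is 84.69948 − 83.9115 = 0.78798 amu.
Converting to energy: 0.78798 amu × 931.49 MeV/amu = 733.995 MeV
Per nucleon: 733.995 / 84 = 8.738 MeV

8.738 MeV/nucleon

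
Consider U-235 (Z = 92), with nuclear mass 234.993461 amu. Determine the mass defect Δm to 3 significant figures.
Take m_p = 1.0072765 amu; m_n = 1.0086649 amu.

1.92 amu

Mass of separated nucleons = 92(1.0072765) + 143(1.0086649) = 92.6694380 + 144.2390807 = 236.9085187 amu
Δm = 236.9085187 − 234.993461 = 1.9150577 amu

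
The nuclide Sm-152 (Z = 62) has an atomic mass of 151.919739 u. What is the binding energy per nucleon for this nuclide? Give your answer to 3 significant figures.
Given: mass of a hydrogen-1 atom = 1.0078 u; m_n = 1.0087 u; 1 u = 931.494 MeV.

8.25 MeV/nucleon

The nucleus contains 62 protons and 152 − 62 = 90 neutrons.
Mass of separated nucleons = 62(1.0078) + 90(1.0087) = 62.4836 + 90.7830 = 153.2666 u
Δm = 153.2666 − 151.919739 = 1.346861 u
Converting to energy: 1.346861 u × 931.494 MeV/u = 1254.59 MeV
BE/A = 1254.59 MeV / 152 = 8.254 MeV/nucleon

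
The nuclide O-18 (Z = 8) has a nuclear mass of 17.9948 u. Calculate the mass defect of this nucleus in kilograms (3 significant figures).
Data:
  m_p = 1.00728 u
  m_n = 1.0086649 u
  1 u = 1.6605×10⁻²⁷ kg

Z = 8, so N = A − Z = 18 − 8 = 10.
Total constituent mass: 8 × 1.00728 + 10 × 1.0086649 = 18.1448890 u
Δm = 18.1448890 − 17.9948 = 0.1500890 u
In SI units: 0.1500890 u × 1.6605×10⁻²⁷ kg/u = 2.4922e-28 kg

2.49e-28 kg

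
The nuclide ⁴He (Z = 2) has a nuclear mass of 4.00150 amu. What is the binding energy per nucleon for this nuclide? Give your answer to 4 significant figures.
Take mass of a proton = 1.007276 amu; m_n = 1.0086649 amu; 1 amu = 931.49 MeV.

7.075 MeV/nucleon

With 2 protons and 2 neutrons (A = 4):
Σm = 2·m_p + 2·m_n = 2.014552 + 2.0173298 = 4.0318818 amu
Δm = 4.0318818 − 4.00150 = 0.0303818 amu
Binding energy = Δm·c² = 0.0303818 × 931.49 MeV/amu = 28.3003 MeV
BE/A = 28.3003 MeV / 4 = 7.075 MeV/nucleon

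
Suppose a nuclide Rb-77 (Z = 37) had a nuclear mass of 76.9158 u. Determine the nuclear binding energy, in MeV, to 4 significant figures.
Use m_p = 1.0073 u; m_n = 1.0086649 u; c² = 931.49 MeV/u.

652.9 MeV

Σm = 37·m_p + 40·m_n = 37.2701 + 40.3465960 = 77.6166960 u
Mass defect Δm = 77.6166960 − 76.9158 = 0.7008960 u
Converting to energy: 0.7008960 u × 931.49 MeV/u = 652.878 MeV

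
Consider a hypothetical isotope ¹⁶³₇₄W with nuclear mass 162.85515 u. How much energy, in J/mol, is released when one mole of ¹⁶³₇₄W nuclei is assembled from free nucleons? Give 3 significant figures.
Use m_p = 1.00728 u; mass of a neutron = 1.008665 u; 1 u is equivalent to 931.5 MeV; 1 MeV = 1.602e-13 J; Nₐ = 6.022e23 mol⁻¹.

1.31e+14 J/mol

The nucleus contains 74 protons and 163 − 74 = 89 neutrons.
Σm = 74·m_p + 89·m_n = 74.53872 + 89.771185 = 164.309905 u
Mass defect Δm = 164.309905 − 162.85515 = 1.454755 u
E_B = 1.454755 × 931.5 = 1355.10 MeV
Per nucleus in joules: 1355.10 MeV × 1.602e-13 J/MeV = 2.1709e-10 J
Per mole: 2.1709e-10 J × 6.022e23 mol⁻¹ = 1.3073e+14 J/mol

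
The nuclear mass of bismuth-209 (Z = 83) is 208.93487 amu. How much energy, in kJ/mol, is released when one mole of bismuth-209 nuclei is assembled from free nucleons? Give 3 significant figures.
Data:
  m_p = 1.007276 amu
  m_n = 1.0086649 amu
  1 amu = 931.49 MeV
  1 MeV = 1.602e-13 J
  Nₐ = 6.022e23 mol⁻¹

1.58e+11 kJ/mol

Mass of separated nucleons = 83(1.007276) + 126(1.0086649) = 83.603908 + 127.0917774 = 210.6956854 amu
Mass defect Δm = 210.6956854 − 208.93487 = 1.7608154 amu
E_B = 1.7608154 × 931.49 = 1640.18 MeV
Per nucleus in joules: 1640.18 MeV × 1.602e-13 J/MeV = 2.6276e-10 J
Per mole: 2.6276e-10 J × 6.022e23 mol⁻¹ = 1.5823e+14 J/mol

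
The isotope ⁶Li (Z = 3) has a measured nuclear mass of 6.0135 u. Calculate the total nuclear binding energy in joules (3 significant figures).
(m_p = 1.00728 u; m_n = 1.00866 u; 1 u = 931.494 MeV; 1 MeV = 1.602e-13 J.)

The nucleus contains 3 protons and 6 − 3 = 3 neutrons.
Σm = 3·m_p + 3·m_n = 3.02184 + 3.02598 = 6.04782 u
Mass defect Δm = 6.04782 − 6.0135 = 0.03432 u
E_B = 0.03432 × 931.494 = 31.9689 MeV
In joules: 31.9689 MeV × 1.602e-13 J/MeV = 5.1214e-12 J

5.12e-12 J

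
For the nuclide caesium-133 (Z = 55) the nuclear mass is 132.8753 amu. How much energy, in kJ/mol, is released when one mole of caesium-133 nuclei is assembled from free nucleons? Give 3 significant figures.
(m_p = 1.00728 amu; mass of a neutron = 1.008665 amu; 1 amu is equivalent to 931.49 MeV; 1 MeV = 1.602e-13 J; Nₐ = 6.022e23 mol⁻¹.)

1.08e+11 kJ/mol

Z = 55, so N = A − Z = 133 − 55 = 78.
Σm = 55·m_p + 78·m_n = 55.40040 + 78.675870 = 134.076270 amu
Mass defect Δm = 134.076270 − 132.8753 = 1.200970 amu
Binding energy = Δm·c² = 1.200970 × 931.49 MeV/amu = 1118.69 MeV
Per nucleus in joules: 1118.69 MeV × 1.602e-13 J/MeV = 1.7921e-10 J
Per mole: 1.7921e-10 J × 6.022e23 mol⁻¹ = 1.0792e+14 J/mol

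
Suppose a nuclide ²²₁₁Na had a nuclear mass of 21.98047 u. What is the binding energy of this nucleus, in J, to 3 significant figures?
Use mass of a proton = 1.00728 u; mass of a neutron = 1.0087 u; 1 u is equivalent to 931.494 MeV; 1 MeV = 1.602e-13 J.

2.91e-11 J

The nucleus contains 11 protons and 22 − 11 = 11 neutrons.
Σm = 11·m_p + 11·m_n = 11.08008 + 11.0957 = 22.17578 u
Mass defect Δm = 22.17578 − 21.98047 = 0.19531 u
Converting to energy: 0.19531 u × 931.494 MeV/u = 181.930 MeV
In joules: 181.930 MeV × 1.602e-13 J/MeV = 2.9145e-11 J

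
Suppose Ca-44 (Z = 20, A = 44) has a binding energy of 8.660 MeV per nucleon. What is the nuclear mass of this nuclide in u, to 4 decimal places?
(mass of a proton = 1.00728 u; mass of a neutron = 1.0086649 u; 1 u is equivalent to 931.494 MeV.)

43.9445 u

Total binding energy = 44 × 8.660 = 381.040 MeV
Mass defect = 381.040 MeV / (931.494 MeV/u) = 0.409063 u
Constituent mass = 20(1.00728) + 24(1.0086649) = 44.3535576 u
Nuclear mass = 44.3535576 − 0.409063 = 43.9444946 u ≈ 43.9445 u (to 4 decimal places)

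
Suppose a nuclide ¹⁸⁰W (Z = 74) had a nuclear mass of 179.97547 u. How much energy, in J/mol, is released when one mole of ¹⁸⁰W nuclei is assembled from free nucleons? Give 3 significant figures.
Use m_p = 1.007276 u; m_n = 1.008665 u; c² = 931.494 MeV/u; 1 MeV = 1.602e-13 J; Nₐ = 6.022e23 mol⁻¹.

The nucleus contains 74 protons and 180 − 74 = 106 neutrons.
Σm = 74·m_p + 106·m_n = 74.538424 + 106.918490 = 181.456914 u
Δm = 181.456914 − 179.97547 = 1.481444 u
E_B = 1.481444 × 931.494 = 1379.96 MeV
Per nucleus in joules: 1379.96 MeV × 1.602e-13 J/MeV = 2.2107e-10 J
Per mole: 2.2107e-10 J × 6.022e23 mol⁻¹ = 1.3313e+14 J/mol

1.33e+14 J/mol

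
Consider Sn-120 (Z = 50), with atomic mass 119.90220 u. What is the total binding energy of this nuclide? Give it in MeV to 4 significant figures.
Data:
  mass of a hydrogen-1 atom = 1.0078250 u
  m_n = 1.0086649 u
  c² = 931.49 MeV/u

1021 MeV

Total constituent mass: 50 × 1.0078250 + 70 × 1.0086649 = 120.9977930 u
Mass defect Δm = 120.9977930 − 119.90220 = 1.0955930 u
Binding energy = Δm·c² = 1.0955930 × 931.49 MeV/u = 1020.53 MeV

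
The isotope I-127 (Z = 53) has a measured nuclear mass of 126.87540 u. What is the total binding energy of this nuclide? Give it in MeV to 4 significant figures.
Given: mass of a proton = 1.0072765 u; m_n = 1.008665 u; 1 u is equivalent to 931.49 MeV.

Z = 53, so N = A − Z = 127 − 53 = 74.
Mass of separated nucleons = 53(1.0072765) + 74(1.008665) = 53.3856545 + 74.641210 = 128.0268645 u
Mass defect Δm = 128.0268645 − 126.87540 = 1.1514645 u
Binding energy = Δm·c² = 1.1514645 × 931.49 MeV/u = 1072.58 MeV

1073 MeV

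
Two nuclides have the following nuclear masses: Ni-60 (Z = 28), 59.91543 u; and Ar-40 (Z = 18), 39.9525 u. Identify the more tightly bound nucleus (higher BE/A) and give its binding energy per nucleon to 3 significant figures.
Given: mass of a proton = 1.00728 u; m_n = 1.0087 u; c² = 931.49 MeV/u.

Ni-60; 8.80 MeV/nucleon

Ni-60: Σm = 28(1.00728) + 32(1.0087) = 60.48224 u; Δm = 0.56681 u; E_B = 527.98 MeV; E_B/A = 8.800 MeV
Ar-40: Σm = 18(1.00728) + 22(1.0087) = 40.32244 u; Δm = 0.36994 u; E_B = 344.595 MeV; E_B/A = 8.6149 MeV
Ni-60 has the higher binding energy per nucleon, so it is the more tightly bound nucleus.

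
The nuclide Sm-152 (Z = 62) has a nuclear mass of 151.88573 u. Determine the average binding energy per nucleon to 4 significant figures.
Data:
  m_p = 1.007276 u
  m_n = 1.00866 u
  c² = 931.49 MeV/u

Mass of separated nucleons = 62(1.007276) + 90(1.00866) = 62.451112 + 90.77940 = 153.230512 u
The mass defect is 153.230512 − 151.88573 = 1.344782 u.
E_B = 1.344782 × 931.49 = 1252.65 MeV
Per nucleon: 1252.65 / 152 = 8.241 MeV

8.241 MeV/nucleon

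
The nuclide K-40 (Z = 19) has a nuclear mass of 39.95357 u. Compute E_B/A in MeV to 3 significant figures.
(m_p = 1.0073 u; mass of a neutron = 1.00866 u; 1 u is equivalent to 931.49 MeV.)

8.55 MeV/nucleon

The nucleus contains 19 protons and 40 − 19 = 21 neutrons.
Σm = 19·m_p + 21·m_n = 19.1387 + 21.18186 = 40.32056 u
Mass defect Δm = 40.32056 − 39.95357 = 0.36699 u
E_B = 0.36699 × 931.49 = 341.848 MeV
Per nucleon: 341.848 / 40 = 8.546 MeV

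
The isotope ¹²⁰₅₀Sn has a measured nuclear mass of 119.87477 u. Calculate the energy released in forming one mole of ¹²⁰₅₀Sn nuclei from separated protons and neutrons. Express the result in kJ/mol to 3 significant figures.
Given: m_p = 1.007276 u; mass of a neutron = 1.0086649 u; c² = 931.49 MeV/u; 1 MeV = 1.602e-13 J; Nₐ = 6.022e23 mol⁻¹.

Mass of separated nucleons = 50(1.007276) + 70(1.0086649) = 50.363800 + 70.6065430 = 120.9703430 u
Mass defect Δm = 120.9703430 − 119.87477 = 1.0955730 u
Converting to energy: 1.0955730 u × 931.49 MeV/u = 1020.52 MeV
Per nucleus in joules: 1020.52 MeV × 1.602e-13 J/MeV = 1.6349e-10 J
Per mole: 1.6349e-10 J × 6.022e23 mol⁻¹ = 9.8454e+13 J/mol

9.85e+10 kJ/mol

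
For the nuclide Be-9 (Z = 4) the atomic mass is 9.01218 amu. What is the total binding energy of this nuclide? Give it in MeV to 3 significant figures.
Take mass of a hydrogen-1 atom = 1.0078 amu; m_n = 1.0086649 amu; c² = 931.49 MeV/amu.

58.1 MeV

Total constituent mass: 4 × 1.0078 + 5 × 1.0086649 = 9.0745245 amu
The mass defect is 9.0745245 − 9.01218 = 0.0623445 amu.
Converting to energy: 0.0623445 amu × 931.49 MeV/amu = 58.0733 MeV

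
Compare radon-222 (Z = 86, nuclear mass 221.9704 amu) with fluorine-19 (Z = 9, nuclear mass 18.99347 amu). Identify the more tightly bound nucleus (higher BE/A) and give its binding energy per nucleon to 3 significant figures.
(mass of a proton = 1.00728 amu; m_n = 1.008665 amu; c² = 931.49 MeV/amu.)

fluorine-19; 7.78 MeV/nucleon

radon-222: Σm = 86(1.00728) + 136(1.008665) = 223.804520 amu; Δm = 1.834120 amu; E_B = 1708.5 MeV; E_B/A = 7.696 MeV
fluorine-19: Σm = 9(1.00728) + 10(1.008665) = 19.152170 amu; Δm = 0.158700 amu; E_B = 147.827 MeV; E_B/A = 7.780 MeV
fluorine-19 has the higher binding energy per nucleon, so it is the more tightly bound nucleus.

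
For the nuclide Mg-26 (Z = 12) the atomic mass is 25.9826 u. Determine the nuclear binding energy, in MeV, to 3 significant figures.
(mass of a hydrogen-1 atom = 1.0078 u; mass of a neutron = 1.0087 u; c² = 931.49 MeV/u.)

217 MeV

The nucleus contains 12 protons and 26 − 12 = 14 neutrons.
Σm = 12·m(¹H) + 14·m_n = 12.0936 + 14.1218 = 26.2154 u
The mass defect is 26.2154 − 25.9826 = 0.2328 u.
Binding energy = Δm·c² = 0.2328 × 931.49 MeV/u = 216.851 MeV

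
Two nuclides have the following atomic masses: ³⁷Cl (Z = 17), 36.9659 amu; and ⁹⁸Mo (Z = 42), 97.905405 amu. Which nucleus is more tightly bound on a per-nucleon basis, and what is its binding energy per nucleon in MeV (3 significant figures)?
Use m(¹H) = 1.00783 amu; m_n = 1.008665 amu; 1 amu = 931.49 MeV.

⁹⁸Mo; 8.64 MeV/nucleon

³⁷Cl: Σm = 17(1.00783) + 20(1.008665) = 37.306410 amu; Δm = 0.340510 amu; E_B = 317.18 MeV; E_B/A = 8.572 MeV
⁹⁸Mo: Σm = 42(1.00783) + 56(1.008665) = 98.814100 amu; Δm = 0.908695 amu; E_B = 846.44 MeV; E_B/A = 8.637 MeV
⁹⁸Mo has the higher binding energy per nucleon, so it is the more tightly bound nucleus.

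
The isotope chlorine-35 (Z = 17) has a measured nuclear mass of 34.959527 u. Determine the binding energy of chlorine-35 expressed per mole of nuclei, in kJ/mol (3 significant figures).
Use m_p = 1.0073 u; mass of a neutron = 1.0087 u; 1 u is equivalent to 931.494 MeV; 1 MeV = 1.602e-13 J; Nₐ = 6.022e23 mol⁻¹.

2.89e+10 kJ/mol

Mass of separated nucleons = 17(1.0073) + 18(1.0087) = 17.1241 + 18.1566 = 35.2807 u
Mass defect Δm = 35.2807 − 34.959527 = 0.321173 u
Converting to energy: 0.321173 u × 931.494 MeV/u = 299.171 MeV
Per nucleus in joules: 299.171 MeV × 1.602e-13 J/MeV = 4.7927e-11 J
Per mole: 4.7927e-11 J × 6.022e23 mol⁻¹ = 2.8862e+13 J/mol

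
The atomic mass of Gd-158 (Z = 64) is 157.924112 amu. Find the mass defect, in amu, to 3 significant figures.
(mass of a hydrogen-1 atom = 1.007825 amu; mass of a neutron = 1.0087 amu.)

The nucleus contains 64 protons and 158 − 64 = 94 neutrons.
Total constituent mass: 64 × 1.007825 + 94 × 1.0087 = 159.318600 amu
Δm = 159.318600 − 157.924112 = 1.394488 amu

1.39 amu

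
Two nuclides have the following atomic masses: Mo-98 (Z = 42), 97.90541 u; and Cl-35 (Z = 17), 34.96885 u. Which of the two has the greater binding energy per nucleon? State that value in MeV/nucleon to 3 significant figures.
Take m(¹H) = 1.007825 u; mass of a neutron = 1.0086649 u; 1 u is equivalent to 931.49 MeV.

Mo-98; 8.64 MeV/nucleon

Mo-98: Σm = 42(1.007825) + 56(1.0086649) = 98.8138844 u; Δm = 0.9084744 u; E_B = 846.23 MeV; E_B/A = 8.635 MeV
Cl-35: Σm = 17(1.007825) + 18(1.0086649) = 35.2889932 u; Δm = 0.3201432 u; E_B = 298.21 MeV; E_B/A = 8.520 MeV
Mo-98 has the higher binding energy per nucleon, so it is the more tightly bound nucleus.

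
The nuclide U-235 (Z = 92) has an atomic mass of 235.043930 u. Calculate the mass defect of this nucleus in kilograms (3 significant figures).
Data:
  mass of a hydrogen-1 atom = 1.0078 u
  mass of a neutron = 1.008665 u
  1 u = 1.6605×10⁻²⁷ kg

3.18e-27 kg

Σm = 92·m(¹H) + 143·m_n = 92.7176 + 144.239095 = 236.956695 u
Δm = 236.956695 − 235.043930 = 1.912765 u
In SI units: 1.912765 u × 1.6605×10⁻²⁷ kg/u = 3.1761e-27 kg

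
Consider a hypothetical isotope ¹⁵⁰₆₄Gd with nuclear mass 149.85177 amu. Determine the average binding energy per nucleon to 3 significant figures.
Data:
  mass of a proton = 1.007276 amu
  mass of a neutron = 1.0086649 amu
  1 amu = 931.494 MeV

8.44 MeV/nucleon

Total constituent mass: 64 × 1.007276 + 86 × 1.0086649 = 151.2108454 amu
The mass defect is 151.2108454 − 149.85177 = 1.3590754 amu.
Binding energy = Δm·c² = 1.3590754 × 931.494 MeV/amu = 1265.97 MeV
Per nucleon: 1265.97 / 150 = 8.440 MeV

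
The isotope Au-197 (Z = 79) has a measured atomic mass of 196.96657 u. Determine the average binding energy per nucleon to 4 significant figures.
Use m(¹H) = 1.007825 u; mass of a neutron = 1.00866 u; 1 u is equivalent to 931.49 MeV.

The nucleus contains 79 protons and 197 − 79 = 118 neutrons.
Mass of separated nucleons = 79(1.007825) + 118(1.00866) = 79.618175 + 119.02188 = 198.640055 u
Δm = 198.640055 − 196.96657 = 1.673485 u
E_B = 1.673485 × 931.49 = 1558.83 MeV
Per nucleon: 1558.83 / 197 = 7.913 MeV

7.913 MeV/nucleon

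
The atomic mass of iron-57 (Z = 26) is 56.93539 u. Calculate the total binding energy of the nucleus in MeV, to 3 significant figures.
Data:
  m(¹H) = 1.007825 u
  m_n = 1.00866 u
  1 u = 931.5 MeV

Z = 26, so N = A − Z = 57 − 26 = 31.
Total constituent mass: 26 × 1.007825 + 31 × 1.00866 = 57.471910 u
Δm = 57.471910 − 56.93539 = 0.536520 u
E_B = 0.536520 × 931.5 = 499.768 MeV

500 MeV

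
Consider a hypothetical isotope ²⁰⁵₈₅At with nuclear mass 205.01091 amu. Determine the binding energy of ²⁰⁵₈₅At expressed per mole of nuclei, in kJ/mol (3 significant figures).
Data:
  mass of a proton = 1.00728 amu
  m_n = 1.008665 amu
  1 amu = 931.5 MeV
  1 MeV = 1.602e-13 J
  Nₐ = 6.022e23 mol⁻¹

1.48e+11 kJ/mol

Z = 85, so N = A − Z = 205 − 85 = 120.
Total constituent mass: 85 × 1.00728 + 120 × 1.008665 = 206.658600 amu
The mass defect is 206.658600 − 205.01091 = 1.647690 amu.
Binding energy = Δm·c² = 1.647690 × 931.5 MeV/amu = 1534.82 MeV
Per nucleus in joules: 1534.82 MeV × 1.602e-13 J/MeV = 2.4588e-10 J
Per mole: 2.4588e-10 J × 6.022e23 mol⁻¹ = 1.4807e+14 J/mol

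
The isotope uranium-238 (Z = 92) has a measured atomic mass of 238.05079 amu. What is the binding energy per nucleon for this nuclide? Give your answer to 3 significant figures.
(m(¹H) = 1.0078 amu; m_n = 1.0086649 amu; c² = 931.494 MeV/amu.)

7.56 MeV/nucleon

Total constituent mass: 92 × 1.0078 + 146 × 1.0086649 = 239.9826754 amu
Δm = 239.9826754 − 238.05079 = 1.9318854 amu
Binding energy = Δm·c² = 1.9318854 × 931.494 MeV/amu = 1799.54 MeV
Dividing by A = 238 gives 7.561 MeV per nucleon.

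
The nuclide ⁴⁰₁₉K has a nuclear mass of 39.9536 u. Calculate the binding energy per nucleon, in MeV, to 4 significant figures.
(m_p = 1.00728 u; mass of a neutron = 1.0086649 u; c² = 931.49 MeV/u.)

8.539 MeV/nucleon

Z = 19, so N = A − Z = 40 − 19 = 21.
Σm = 19·m_p + 21·m_n = 19.13832 + 21.1819629 = 40.3202829 u
The mass defect is 40.3202829 − 39.9536 = 0.3666829 u.
E_B = 0.3666829 × 931.49 = 341.561 MeV
BE/A = 341.561 MeV / 40 = 8.539 MeV/nucleon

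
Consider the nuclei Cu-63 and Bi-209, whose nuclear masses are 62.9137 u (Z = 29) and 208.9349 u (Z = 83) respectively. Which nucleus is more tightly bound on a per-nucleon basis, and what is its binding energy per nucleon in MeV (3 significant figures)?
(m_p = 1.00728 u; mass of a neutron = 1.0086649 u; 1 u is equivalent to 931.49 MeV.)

Cu-63: Σm = 29(1.00728) + 34(1.0086649) = 63.5057266 u; Δm = 0.5920266 u; E_B = 551.47 MeV; E_B/A = 8.753 MeV
Bi-209: Σm = 83(1.00728) + 126(1.0086649) = 210.6960174 u; Δm = 1.7611174 u; E_B = 1640.5 MeV; E_B/A = 7.849 MeV
Cu-63 has the higher binding energy per nucleon, so it is the more tightly bound nucleus.

Cu-63; 8.75 MeV/nucleon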